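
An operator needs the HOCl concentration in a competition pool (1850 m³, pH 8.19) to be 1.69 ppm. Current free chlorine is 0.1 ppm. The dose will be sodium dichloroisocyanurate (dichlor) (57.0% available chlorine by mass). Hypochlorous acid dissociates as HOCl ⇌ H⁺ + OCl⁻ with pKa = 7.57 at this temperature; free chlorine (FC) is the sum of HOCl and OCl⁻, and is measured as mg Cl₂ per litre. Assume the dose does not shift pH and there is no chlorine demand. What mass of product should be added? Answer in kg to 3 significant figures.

28.0 kg

Volume: 1850 m³ = 1,850,000 L.
[OCl⁻]/[HOCl] = 10^(pH − pKa) = 10^(8.19 − 7.57) = 4.169; fraction as HOCl = 1/(1 + 4.169) = 0.1935.
Free chlorine required for 1.69 ppm HOCl: 1.69 / 0.1935 = 8.735 ppm.
FC to add: 8.735 − 0.1 = 8.635 mg/L as Cl₂.
Cl₂ equivalent: 8.635 mg/L × 1,850,000 L = 15,970 g.
Product at 57.0% available Cl: 15,970 / 0.57 = 28,030 g.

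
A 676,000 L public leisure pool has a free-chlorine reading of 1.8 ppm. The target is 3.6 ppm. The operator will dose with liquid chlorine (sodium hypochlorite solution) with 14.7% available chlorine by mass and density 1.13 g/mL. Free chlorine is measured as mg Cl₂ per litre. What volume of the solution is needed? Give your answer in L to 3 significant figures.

Chlorine deficit: 3.6 − 1.8 = 1.8 ppm = 1.8 mg/L as Cl₂.
Cl₂ equivalent needed: 1.8 mg/L × 676,000 L = 1,217,000 mg = 1217 g.
Product at 14.7% available chlorine: 1217 / 0.147 = 8278 g.
Volume at density 1.13 g/mL: 8278 g ÷ 1.13 g/mL = 7325 mL.

7.33 L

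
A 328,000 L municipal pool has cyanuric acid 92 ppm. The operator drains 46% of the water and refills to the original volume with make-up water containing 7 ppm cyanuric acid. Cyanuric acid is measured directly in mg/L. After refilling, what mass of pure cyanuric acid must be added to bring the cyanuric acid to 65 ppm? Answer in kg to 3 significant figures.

After draining 46% and refilling: 92 × 0.54 + 7 × 0.46 = 52.9 ppm.
Deficit to target: 65 − 52.9 = 12.1 mg/L.
Mass: 12.1 mg/L × 328,000 L = 3969 g cyanuric acid.

3.97 kg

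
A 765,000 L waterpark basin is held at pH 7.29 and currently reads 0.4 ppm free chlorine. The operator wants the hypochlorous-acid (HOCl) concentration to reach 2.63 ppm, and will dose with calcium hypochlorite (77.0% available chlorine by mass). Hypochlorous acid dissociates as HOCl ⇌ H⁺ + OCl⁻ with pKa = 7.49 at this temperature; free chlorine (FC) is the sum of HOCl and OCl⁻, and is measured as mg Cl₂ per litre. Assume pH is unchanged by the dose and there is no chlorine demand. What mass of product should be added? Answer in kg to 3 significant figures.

3.86 kg

[OCl⁻]/[HOCl] = 10^(pH − pKa) = 10^(7.29 − 7.49) = 0.631; fraction as HOCl = 1/(1 + 0.631) = 0.6131.
Free chlorine required for 2.63 ppm HOCl: 2.63 / 0.6131 = 4.289 ppm.
FC to add: 4.289 − 0.4 = 3.889 mg/L as Cl₂.
Cl₂ equivalent: 3.889 mg/L × 765,000 L = 2975 g.
Product at 77.0% available Cl: 2975 / 0.77 = 3864 g.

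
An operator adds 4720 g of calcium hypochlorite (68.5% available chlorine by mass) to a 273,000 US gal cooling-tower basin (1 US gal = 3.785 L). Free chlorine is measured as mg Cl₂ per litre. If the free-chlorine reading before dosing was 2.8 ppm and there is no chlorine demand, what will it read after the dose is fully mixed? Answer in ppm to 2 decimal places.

5.93 ppm

Volume: 273,000 US gal × 3.785 L/gal = 1,033,305 L.
Available chlorine delivered: 4720 g × 0.685 = 3233 g as Cl₂.
Concentration rise: 3233 g / 1,033,305 L = 3.129 mg/L = 3.13 ppm.
Final FC: 2.8 + 3.13 = 5.93 ppm.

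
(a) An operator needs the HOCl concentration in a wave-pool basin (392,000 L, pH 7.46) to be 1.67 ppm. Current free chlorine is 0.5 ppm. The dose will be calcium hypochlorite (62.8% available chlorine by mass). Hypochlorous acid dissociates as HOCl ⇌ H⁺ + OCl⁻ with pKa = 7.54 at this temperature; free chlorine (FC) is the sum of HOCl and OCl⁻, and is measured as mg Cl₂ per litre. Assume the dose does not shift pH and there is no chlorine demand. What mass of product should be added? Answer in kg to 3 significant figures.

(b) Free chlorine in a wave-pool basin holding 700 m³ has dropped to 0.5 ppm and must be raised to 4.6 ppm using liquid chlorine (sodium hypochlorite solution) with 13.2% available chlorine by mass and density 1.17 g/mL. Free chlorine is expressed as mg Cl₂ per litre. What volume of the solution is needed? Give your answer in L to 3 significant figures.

(a) [OCl⁻]/[HOCl] = 10^(pH − pKa) = 10^(7.46 − 7.54) = 0.8318; fraction as HOCl = 1/(1 + 0.8318) = 0.5459.
(a) Free chlorine required for 1.67 ppm HOCl: 1.67 / 0.5459 = 3.059 ppm.
(a) FC to add: 3.059 − 0.5 = 2.559 mg/L as Cl₂.
(a) Cl₂ equivalent: 2.559 mg/L × 392,000 L = 1003 g.
(a) Product at 62.8% available Cl: 1003 / 0.628 = 1597 g.

(b) Volume: 700 m³ = 700,000 L.
(b) Chlorine deficit: 4.6 − 0.5 = 4.1 ppm = 4.1 mg/L as Cl₂.
(b) Cl₂ equivalent needed: 4.1 mg/L × 700,000 L = 2,870,000 mg = 2870 g.
(b) Product at 13.2% available chlorine: 2870 / 0.132 = 21,740 g.
(b) Volume at density 1.17 g/mL: 21,740 g ÷ 1.17 g/mL = 18,580 mL.

(a) 1.60 kg; (b) 18.6 L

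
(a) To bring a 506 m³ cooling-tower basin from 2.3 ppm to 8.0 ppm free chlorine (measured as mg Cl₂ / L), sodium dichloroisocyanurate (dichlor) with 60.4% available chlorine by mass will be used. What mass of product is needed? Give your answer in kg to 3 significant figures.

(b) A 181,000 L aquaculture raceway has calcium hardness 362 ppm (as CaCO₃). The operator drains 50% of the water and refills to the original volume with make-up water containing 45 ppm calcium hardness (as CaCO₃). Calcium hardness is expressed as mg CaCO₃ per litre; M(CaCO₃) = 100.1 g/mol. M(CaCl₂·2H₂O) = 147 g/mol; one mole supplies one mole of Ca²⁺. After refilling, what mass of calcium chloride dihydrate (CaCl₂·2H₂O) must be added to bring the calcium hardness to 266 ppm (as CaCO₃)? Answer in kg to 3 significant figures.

(a) 4.78 kg; (b) 16.6 kg

(a) Volume: 506 m³ = 506,000 L.
(a) Chlorine deficit: 8.0 − 2.3 = 5.7 ppm = 5.7 mg/L as Cl₂.
(a) Cl₂ equivalent needed: 5.7 mg/L × 506,000 L = 2,884,000 mg = 2884 g.
(a) Product at 60.4% available chlorine: 2884 / 0.604 = 4775 g.

(b) After draining 50% and refilling: 362 × 0.50 + 45 × 0.50 = 203.5 ppm.
(b) Deficit to target: 266 − 203.5 = 62.5 mg/L.
(b) As CaCO₃: 62.5 mg/L × 181,000 L = 11,310 g; ÷ 100.1 = 113 mol Ca²⁺.
(b) Mass: 113 × 147 = 16,610 g.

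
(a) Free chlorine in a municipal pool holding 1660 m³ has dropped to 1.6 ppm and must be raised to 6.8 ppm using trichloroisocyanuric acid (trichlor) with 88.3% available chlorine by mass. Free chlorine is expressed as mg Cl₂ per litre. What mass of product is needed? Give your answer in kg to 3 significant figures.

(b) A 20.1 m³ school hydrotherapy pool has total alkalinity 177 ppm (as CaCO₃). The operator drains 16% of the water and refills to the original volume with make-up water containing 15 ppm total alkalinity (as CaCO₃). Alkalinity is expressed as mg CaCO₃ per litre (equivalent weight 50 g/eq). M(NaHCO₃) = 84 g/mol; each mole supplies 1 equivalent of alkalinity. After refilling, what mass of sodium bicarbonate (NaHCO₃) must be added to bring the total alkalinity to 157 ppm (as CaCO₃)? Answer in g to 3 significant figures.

(a) Volume: 1660 m³ = 1,660,000 L.
(a) Chlorine deficit: 6.8 − 1.6 = 5.2 ppm = 5.2 mg/L as Cl₂.
(a) Cl₂ equivalent needed: 5.2 mg/L × 1,660,000 L = 8,632,000 mg = 8632 g.
(a) Product at 88.3% available chlorine: 8632 / 0.883 = 9776 g.

(b) Volume: 20.1 m³ = 20,100 L.
(b) After draining 16% and refilling: 177 × 0.84 + 15 × 0.16 = 151.08 ppm.
(b) Deficit to target: 157 − 151.08 = 5.92 mg/L.
(b) As CaCO₃: 5.92 mg/L × 20,100 L = 119 g; ÷ 50 g/eq ÷ 1 = 2.38 mol NaHCO₃.
(b) Mass: 2.38 × 84 = 199.9 g.

(a) 9.78 kg; (b) 200 g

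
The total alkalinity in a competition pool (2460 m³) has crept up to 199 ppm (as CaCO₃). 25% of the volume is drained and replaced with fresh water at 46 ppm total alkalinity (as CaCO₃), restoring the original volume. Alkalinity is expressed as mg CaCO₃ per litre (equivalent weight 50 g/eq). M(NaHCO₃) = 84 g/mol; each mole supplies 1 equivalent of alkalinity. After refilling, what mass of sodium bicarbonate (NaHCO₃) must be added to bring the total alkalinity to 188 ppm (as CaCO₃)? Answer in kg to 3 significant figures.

Volume: 2460 m³ = 2,460,000 L.
After draining 25% and refilling: 199 × 0.75 + 46 × 0.25 = 160.75 ppm.
Deficit to target: 188 − 160.75 = 27.25 mg/L.
As CaCO₃: 27.25 mg/L × 2,460,000 L = 67,040 g; ÷ 50 g/eq ÷ 1 = 1341 mol NaHCO₃.
Mass: 1341 × 84 = 112,600 g.

113 kg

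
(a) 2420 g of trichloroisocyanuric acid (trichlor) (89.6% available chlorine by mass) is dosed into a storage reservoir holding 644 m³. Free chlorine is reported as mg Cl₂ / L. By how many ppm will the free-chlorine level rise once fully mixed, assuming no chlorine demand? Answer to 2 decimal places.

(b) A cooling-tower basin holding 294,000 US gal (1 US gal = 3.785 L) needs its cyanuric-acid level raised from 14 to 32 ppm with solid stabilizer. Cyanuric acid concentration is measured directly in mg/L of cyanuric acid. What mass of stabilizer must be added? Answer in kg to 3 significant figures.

(a) Volume: 644 m³ = 644,000 L.
(a) Available chlorine delivered: 2420 g × 0.896 = 2168 g as Cl₂.
(a) Concentration rise: 2168 g / 644,000 L = 3.367 mg/L = 3.37 ppm.

(b) Volume: 294,000 US gal × 3.785 L/gal = 1,112,790 L.
(b) CYA to add: (32 − 14) = 18 mg/L × 1,112,790 L = 20,030 g cyanuric acid.

(a) 3.37 ppm; (b) 20.0 kg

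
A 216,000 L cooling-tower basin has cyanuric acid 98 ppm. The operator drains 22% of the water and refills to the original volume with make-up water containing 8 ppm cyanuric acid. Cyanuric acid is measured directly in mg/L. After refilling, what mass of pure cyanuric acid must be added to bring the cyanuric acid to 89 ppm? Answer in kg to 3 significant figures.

2.33 kg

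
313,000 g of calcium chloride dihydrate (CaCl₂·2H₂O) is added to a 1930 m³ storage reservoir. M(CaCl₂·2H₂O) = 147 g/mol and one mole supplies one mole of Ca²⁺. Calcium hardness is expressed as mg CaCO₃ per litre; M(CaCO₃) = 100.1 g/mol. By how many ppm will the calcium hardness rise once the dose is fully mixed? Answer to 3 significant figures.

110 ppm

Volume: 1930 m³ = 1,930,000 L.
Moles of Ca²⁺: 313,000 g ÷ 147 g/mol = 2129 mol.
As CaCO₃: 2129 mol × 100.1 g/mol = 213,100 g.
Rise: 213,100 g / 1,930,000 L × 1000 = 110.4 mg/L.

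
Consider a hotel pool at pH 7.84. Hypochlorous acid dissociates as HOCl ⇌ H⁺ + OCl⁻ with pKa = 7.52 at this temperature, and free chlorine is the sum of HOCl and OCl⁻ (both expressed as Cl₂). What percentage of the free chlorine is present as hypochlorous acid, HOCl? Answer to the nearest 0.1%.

[OCl⁻]/[HOCl] = 10^(pH − pKa) = 10^(7.84 − 7.52) = 10^0.32 = 2.089.
Fraction as HOCl = 1 / (1 + 2.089) = 0.3237.

32.4%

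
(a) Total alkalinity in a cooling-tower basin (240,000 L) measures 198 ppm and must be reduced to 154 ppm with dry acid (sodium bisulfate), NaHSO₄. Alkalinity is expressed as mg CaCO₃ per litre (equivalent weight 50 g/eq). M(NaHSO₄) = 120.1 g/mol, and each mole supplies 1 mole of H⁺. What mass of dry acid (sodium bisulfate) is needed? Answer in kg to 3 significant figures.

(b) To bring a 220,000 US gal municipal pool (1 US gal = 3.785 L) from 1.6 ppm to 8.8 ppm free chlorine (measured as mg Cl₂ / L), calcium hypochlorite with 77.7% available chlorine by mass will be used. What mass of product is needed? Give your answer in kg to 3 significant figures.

(a) Alkalinity to neutralize: (198 − 154) = 44 mg/L as CaCO₃ × 240,000 L = 10,560 g as CaCO₃.
(a) Equivalents of H⁺ required: 10,560 ÷ 50 g/eq = 211.2 eq = 211.2 mol NaHSO₄.
(a) Mass of NaHSO₄: 211.2 × 120.1 = 25,370 g.

(b) Volume: 220,000 US gal × 3.785 L/gal = 832,700 L.
(b) Chlorine deficit: 8.8 − 1.6 = 7.2 ppm = 7.2 mg/L as Cl₂.
(b) Cl₂ equivalent needed: 7.2 mg/L × 832,700 L = 5,995,000 mg = 5995 g.
(b) Product at 77.7% available chlorine: 5995 / 0.777 = 7716 g.

(a) 25.4 kg; (b) 7.72 kg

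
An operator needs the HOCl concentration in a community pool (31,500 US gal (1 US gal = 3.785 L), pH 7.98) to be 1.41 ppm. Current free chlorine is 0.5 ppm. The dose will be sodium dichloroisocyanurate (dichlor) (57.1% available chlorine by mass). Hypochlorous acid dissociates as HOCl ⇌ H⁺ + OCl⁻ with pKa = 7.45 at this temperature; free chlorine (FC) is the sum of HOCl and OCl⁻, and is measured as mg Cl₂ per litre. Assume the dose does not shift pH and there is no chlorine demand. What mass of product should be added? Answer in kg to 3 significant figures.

1.19 kg

Volume: 31,500 US gal × 3.785 L/gal = 119,228 L.
[OCl⁻]/[HOCl] = 10^(pH − pKa) = 10^(7.98 − 7.45) = 3.388; fraction as HOCl = 1/(1 + 3.388) = 0.2279.
Free chlorine required for 1.41 ppm HOCl: 1.41 / 0.2279 = 6.188 ppm.
FC to add: 6.188 − 0.5 = 5.688 mg/L as Cl₂.
Cl₂ equivalent: 5.688 mg/L × 119,228 L = 678.1 g.
Product at 57.1% available Cl: 678.1 / 0.571 = 1188 g.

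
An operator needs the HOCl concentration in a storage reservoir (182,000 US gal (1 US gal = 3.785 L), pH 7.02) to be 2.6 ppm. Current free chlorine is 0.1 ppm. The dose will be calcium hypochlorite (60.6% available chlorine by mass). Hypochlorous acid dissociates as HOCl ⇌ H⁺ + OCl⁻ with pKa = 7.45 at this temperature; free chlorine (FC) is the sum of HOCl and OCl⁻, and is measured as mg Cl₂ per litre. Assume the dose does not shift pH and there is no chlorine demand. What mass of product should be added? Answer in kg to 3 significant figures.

3.94 kg

Volume: 182,000 US gal × 3.785 L/gal = 688,870 L.
[OCl⁻]/[HOCl] = 10^(pH − pKa) = 10^(7.02 − 7.45) = 0.3715; fraction as HOCl = 1/(1 + 0.3715) = 0.7291.
Free chlorine required for 2.6 ppm HOCl: 2.6 / 0.7291 = 3.566 ppm.
FC to add: 3.566 − 0.1 = 3.466 mg/L as Cl₂.
Cl₂ equivalent: 3.466 mg/L × 688,870 L = 2388 g.
Product at 60.6% available Cl: 2388 / 0.606 = 3940 g.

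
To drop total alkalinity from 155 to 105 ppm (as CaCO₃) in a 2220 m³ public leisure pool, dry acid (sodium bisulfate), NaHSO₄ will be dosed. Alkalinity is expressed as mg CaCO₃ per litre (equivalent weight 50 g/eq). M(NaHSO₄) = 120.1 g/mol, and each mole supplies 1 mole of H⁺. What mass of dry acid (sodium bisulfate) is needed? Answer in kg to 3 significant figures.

Volume: 2220 m³ = 2,220,000 L.
Alkalinity to neutralize: (155 − 105) = 50 mg/L as CaCO₃ × 2,220,000 L = 111,000 g as CaCO₃.
Equivalents of H⁺ required: 111,000 ÷ 50 g/eq = 2220 eq = 2220 mol NaHSO₄.
Mass of NaHSO₄: 2220 × 120.1 = 266,600 g.

267 kg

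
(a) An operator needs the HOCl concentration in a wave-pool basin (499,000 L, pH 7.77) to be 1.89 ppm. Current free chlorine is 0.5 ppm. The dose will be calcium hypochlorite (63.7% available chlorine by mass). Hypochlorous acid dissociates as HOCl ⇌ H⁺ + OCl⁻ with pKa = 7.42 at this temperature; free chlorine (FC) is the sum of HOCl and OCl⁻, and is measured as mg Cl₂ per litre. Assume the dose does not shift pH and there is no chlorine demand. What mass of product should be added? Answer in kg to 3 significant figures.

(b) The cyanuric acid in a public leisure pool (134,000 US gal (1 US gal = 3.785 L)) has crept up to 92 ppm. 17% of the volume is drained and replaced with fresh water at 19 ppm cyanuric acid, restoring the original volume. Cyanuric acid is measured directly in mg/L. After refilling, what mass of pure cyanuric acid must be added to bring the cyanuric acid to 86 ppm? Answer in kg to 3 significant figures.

(a) 4.40 kg; (b) 3.25 kg

(a) [OCl⁻]/[HOCl] = 10^(pH − pKa) = 10^(7.77 − 7.42) = 2.239; fraction as HOCl = 1/(1 + 2.239) = 0.3088.
(a) Free chlorine required for 1.89 ppm HOCl: 1.89 / 0.3088 = 6.121 ppm.
(a) FC to add: 6.121 − 0.5 = 5.621 mg/L as Cl₂.
(a) Cl₂ equivalent: 5.621 mg/L × 499,000 L = 2805 g.
(a) Product at 63.7% available Cl: 2805 / 0.637 = 4403 g.

(b) Volume: 134,000 US gal × 3.785 L/gal = 507,190 L.
(b) After draining 17% and refilling: 92 × 0.83 + 19 × 0.17 = 79.59 ppm.
(b) Deficit to target: 86 − 79.59 = 6.41 mg/L.
(b) Mass: 6.41 mg/L × 507,190 L = 3251 g cyanuric acid.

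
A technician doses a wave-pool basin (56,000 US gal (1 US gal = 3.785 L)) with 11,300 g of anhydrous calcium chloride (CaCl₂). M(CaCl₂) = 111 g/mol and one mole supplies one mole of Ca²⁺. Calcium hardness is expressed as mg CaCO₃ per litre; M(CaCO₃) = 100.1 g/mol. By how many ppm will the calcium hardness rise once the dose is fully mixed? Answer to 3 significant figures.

Volume: 56,000 US gal × 3.785 L/gal = 211,960 L.
Moles of Ca²⁺: 11,300 g ÷ 111 g/mol = 101.8 mol.
As CaCO₃: 101.8 mol × 100.1 g/mol = 10,190 g.
Rise: 10,190 g / 211,960 L × 1000 = 48.08 mg/L.

48.1 ppm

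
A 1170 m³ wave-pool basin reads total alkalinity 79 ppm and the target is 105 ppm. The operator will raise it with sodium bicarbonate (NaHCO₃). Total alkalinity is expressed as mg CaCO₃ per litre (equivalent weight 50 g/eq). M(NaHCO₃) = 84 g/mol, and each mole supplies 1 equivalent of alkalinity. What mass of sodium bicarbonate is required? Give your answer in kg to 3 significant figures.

51.1 kg

Volume: 1170 m³ = 1,170,000 L.
Alkalinity to add: (105 − 79) = 26 mg/L as CaCO₃ × 1,170,000 L = 30,420 g as CaCO₃.
Equivalents: 30,420 g ÷ 50 g/eq = 608.4 eq.
NaHCO₃ supplies 1 eq per mole → 608.4 mol.
Mass: 608.4 mol × 84 g/mol = 51,110 g.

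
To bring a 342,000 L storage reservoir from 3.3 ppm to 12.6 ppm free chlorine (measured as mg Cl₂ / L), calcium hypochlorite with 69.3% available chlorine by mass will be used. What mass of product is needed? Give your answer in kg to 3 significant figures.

4.59 kg

Chlorine deficit: 12.6 − 3.3 = 9.3 ppm = 9.3 mg/L as Cl₂.
Cl₂ equivalent needed: 9.3 mg/L × 342,000 L = 3,181,000 mg = 3181 g.
Product at 69.3% available chlorine: 3181 / 0.693 = 4590 g.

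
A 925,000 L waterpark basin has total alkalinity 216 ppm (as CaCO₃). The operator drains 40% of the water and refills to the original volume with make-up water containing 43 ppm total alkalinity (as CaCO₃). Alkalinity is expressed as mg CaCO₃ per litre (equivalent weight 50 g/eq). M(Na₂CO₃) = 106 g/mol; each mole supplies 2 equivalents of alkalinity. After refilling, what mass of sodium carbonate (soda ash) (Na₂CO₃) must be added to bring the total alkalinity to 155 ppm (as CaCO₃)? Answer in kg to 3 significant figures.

After draining 40% and refilling: 216 × 0.60 + 43 × 0.40 = 146.8 ppm.
Deficit to target: 155 − 146.8 = 8.2 mg/L.
As CaCO₃: 8.2 mg/L × 925,000 L = 7585 g; ÷ 50 g/eq ÷ 2 = 75.85 mol Na₂CO₃.
Mass: 75.85 × 106 = 8040 g.

8.04 kg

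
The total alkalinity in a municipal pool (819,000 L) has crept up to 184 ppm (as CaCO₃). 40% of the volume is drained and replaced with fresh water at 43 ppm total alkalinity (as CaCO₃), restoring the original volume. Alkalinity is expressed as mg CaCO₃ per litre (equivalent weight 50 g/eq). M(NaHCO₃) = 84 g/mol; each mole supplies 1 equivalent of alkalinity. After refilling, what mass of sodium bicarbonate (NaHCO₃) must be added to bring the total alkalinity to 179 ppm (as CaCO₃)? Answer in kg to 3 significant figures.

70.7 kg

After draining 40% and refilling: 184 × 0.60 + 43 × 0.40 = 127.6 ppm.
Deficit to target: 179 − 127.6 = 51.4 mg/L.
As CaCO₃: 51.4 mg/L × 819,000 L = 42,100 g; ÷ 50 g/eq ÷ 1 = 841.9 mol NaHCO₃.
Mass: 841.9 × 84 = 70,720 g.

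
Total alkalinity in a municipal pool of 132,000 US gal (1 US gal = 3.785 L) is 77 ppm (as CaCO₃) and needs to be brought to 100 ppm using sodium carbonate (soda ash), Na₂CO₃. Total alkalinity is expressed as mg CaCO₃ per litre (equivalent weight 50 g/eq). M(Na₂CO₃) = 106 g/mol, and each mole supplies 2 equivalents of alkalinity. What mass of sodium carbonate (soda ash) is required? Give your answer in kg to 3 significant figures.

Volume: 132,000 US gal × 3.785 L/gal = 499,620 L.
Alkalinity to add: (100 − 77) = 23 mg/L as CaCO₃ × 499,620 L = 11,490 g as CaCO₃.
Equivalents: 11,490 g ÷ 50 g/eq = 229.8 eq.
Each mole of Na₂CO₃ supplies 2 eq, so 229.8 / 2 = 114.9 mol.
Mass: 114.9 mol × 106 g/mol = 12,180 g.

12.2 kg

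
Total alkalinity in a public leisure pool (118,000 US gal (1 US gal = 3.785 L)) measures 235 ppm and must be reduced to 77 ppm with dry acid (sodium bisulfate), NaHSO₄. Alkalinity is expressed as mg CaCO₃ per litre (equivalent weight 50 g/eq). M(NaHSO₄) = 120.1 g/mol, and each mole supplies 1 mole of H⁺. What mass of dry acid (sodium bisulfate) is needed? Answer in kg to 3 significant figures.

170 kg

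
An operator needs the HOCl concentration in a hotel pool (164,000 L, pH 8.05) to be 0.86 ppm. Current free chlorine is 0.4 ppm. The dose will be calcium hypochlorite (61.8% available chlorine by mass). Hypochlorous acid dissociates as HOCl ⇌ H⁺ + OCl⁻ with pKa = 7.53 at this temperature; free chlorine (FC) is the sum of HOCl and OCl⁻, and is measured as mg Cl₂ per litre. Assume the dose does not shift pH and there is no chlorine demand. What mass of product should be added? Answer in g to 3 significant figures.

[OCl⁻]/[HOCl] = 10^(pH − pKa) = 10^(8.05 − 7.53) = 3.311; fraction as HOCl = 1/(1 + 3.311) = 0.2319.
Free chlorine required for 0.86 ppm HOCl: 0.86 / 0.2319 = 3.708 ppm.
FC to add: 3.708 − 0.4 = 3.308 mg/L as Cl₂.
Cl₂ equivalent: 3.308 mg/L × 164,000 L = 542.5 g.
Product at 61.8% available Cl: 542.5 / 0.618 = 877.8 g.

878 g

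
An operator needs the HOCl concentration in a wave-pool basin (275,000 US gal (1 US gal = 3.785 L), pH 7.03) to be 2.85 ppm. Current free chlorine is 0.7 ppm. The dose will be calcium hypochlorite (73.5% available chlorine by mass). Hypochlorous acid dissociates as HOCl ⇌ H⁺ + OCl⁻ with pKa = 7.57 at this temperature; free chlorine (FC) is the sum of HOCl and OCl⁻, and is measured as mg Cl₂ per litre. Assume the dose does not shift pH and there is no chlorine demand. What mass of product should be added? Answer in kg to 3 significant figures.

Volume: 275,000 US gal × 3.785 L/gal = 1,040,875 L.
[OCl⁻]/[HOCl] = 10^(pH − pKa) = 10^(7.03 − 7.57) = 0.2884; fraction as HOCl = 1/(1 + 0.2884) = 0.7762.
Free chlorine required for 2.85 ppm HOCl: 2.85 / 0.7762 = 3.672 ppm.
FC to add: 3.672 − 0.7 = 2.972 mg/L as Cl₂.
Cl₂ equivalent: 2.972 mg/L × 1,040,875 L = 3093 g.
Product at 73.5% available Cl: 3093 / 0.735 = 4209 g.

4.21 kg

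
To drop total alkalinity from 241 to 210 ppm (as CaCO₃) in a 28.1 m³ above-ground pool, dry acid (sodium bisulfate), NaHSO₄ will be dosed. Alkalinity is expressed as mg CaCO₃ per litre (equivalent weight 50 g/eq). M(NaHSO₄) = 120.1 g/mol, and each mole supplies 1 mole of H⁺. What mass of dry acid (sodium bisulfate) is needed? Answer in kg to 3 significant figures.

2.09 kg

Volume: 28.1 m³ = 28,100 L.
Alkalinity to neutralize: (241 − 210) = 31 mg/L as CaCO₃ × 28,100 L = 871.1 g as CaCO₃.
Equivalents of H⁺ required: 871.1 ÷ 50 g/eq = 17.42 eq = 17.42 mol NaHSO₄.
Mass of NaHSO₄: 17.42 × 120.1 = 2092 g.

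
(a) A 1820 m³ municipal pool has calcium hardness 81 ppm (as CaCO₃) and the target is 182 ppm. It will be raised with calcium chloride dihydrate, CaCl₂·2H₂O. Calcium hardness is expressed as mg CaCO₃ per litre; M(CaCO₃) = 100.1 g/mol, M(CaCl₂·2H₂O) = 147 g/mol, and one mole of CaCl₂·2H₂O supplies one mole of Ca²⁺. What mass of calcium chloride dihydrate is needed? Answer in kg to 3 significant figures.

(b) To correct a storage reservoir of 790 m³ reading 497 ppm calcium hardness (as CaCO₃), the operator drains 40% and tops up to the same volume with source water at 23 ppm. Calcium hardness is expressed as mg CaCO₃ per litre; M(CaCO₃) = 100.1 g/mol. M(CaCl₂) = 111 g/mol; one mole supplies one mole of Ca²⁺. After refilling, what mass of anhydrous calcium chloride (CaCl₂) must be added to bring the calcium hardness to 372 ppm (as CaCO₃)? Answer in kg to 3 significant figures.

(a) 270 kg; (b) 56.6 kg

(a) Volume: 1820 m³ = 1,820,000 L.
(a) Hardness to add: (182 − 81) = 101 mg/L as CaCO₃ × 1,820,000 L = 183,800 g as CaCO₃.
(a) Moles of Ca²⁺ (1 mol Ca²⁺ ≡ 1 mol CaCO₃): 183,800 / 100.1 g/mol = 1836 mol.
(a) Mass of CaCl₂·2H₂O: 1836 × 147 = 269,900 g.

(b) Volume: 790 m³ = 790,000 L.
(b) After draining 40% and refilling: 497 × 0.60 + 23 × 0.40 = 307.4 ppm.
(b) Deficit to target: 372 − 307.4 = 64.6 mg/L.
(b) As CaCO₃: 64.6 mg/L × 790,000 L = 51,030 g; ÷ 100.1 = 509.8 mol Ca²⁺.
(b) Mass: 509.8 × 111 = 56,590 g.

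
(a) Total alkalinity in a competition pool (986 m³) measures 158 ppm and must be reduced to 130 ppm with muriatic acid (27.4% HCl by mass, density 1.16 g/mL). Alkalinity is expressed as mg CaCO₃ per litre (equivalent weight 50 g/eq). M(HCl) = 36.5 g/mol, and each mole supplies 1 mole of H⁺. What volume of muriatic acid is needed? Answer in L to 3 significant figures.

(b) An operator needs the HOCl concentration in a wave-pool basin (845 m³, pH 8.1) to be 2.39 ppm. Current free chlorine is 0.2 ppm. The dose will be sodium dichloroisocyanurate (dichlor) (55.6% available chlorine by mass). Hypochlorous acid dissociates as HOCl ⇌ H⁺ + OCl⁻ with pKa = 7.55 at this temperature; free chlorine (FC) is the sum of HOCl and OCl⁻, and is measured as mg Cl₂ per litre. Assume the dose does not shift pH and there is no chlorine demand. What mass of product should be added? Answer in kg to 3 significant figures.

(a) Volume: 986 m³ = 986,000 L.
(a) Alkalinity to neutralize: (158 − 130) = 28 mg/L as CaCO₃ × 986,000 L = 27,610 g as CaCO₃.
(a) Equivalents of H⁺ required: 27,610 ÷ 50 g/eq = 552.2 eq = 552.2 mol HCl.
(a) Mass of HCl: 552.2 × 36.5 = 20,150 g.
(a) Mass of 27.4% solution: 20,150 / 0.274 = 73,550 g.
(a) Volume: 73,550 g ÷ 1.16 g/mL = 63,410 mL.

(b) Volume: 845 m³ = 845,000 L.
(b) [OCl⁻]/[HOCl] = 10^(pH − pKa) = 10^(8.1 − 7.55) = 3.548; fraction as HOCl = 1/(1 + 3.548) = 0.2199.
(b) Free chlorine required for 2.39 ppm HOCl: 2.39 / 0.2199 = 10.87 ppm.
(b) FC to add: 10.87 − 0.2 = 10.67 mg/L as Cl₂.
(b) Cl₂ equivalent: 10.67 mg/L × 845,000 L = 9016 g.
(b) Product at 55.6% available Cl: 9016 / 0.556 = 16,220 g.

(a) 63.4 L; (b) 16.2 kg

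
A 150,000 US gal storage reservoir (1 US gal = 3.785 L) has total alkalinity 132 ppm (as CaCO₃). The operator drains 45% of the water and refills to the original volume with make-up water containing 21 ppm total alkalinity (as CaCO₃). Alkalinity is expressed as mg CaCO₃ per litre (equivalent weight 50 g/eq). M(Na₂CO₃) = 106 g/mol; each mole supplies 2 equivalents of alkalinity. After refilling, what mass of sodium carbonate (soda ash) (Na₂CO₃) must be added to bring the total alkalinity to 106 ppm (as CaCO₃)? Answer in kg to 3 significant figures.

Volume: 150,000 US gal × 3.785 L/gal = 567,750 L.
After draining 45% and refilling: 132 × 0.55 + 21 × 0.45 = 82.05 ppm.
Deficit to target: 106 − 82.05 = 23.95 mg/L.
As CaCO₃: 23.95 mg/L × 567,750 L = 13,600 g; ÷ 50 g/eq ÷ 2 = 136 mol Na₂CO₃.
Mass: 136 × 106 = 14,410 g.

14.4 kg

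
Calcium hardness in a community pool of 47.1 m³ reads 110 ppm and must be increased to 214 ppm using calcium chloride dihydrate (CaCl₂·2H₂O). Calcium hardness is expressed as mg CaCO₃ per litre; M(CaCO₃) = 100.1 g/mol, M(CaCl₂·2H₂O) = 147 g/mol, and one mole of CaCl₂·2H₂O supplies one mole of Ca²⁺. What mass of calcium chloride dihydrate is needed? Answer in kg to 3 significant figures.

7.19 kg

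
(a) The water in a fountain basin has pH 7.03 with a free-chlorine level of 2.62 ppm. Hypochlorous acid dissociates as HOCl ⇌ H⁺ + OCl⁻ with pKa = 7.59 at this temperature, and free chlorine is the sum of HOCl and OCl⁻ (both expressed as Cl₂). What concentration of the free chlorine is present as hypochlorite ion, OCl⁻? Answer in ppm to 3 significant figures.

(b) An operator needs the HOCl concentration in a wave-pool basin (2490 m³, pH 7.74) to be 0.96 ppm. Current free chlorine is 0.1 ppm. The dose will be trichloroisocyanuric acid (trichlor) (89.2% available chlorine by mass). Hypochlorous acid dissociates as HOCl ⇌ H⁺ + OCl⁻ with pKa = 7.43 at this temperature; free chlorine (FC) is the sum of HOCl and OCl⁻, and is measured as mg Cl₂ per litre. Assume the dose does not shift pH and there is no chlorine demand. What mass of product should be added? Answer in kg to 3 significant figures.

(a) 0.566 ppm; (b) 7.87 kg

(a) [OCl⁻]/[HOCl] = 10^(pH − pKa) = 10^(7.03 − 7.59) = 10^-0.56 = 0.2754.
(a) Fraction as HOCl = 1 / (1 + 0.2754) = 0.7841.
(a) OCl⁻ = (1 − 0.7841) × 2.62 ppm = 0.5658 ppm.

(b) Volume: 2490 m³ = 2,490,000 L.
(b) [OCl⁻]/[HOCl] = 10^(pH − pKa) = 10^(7.74 − 7.43) = 2.042; fraction as HOCl = 1/(1 + 2.042) = 0.3288.
(b) Free chlorine required for 0.96 ppm HOCl: 0.96 / 0.3288 = 2.92 ppm.
(b) FC to add: 2.92 − 0.1 = 2.82 mg/L as Cl₂.
(b) Cl₂ equivalent: 2.82 mg/L × 2,490,000 L = 7022 g.
(b) Product at 89.2% available Cl: 7022 / 0.892 = 7872 g.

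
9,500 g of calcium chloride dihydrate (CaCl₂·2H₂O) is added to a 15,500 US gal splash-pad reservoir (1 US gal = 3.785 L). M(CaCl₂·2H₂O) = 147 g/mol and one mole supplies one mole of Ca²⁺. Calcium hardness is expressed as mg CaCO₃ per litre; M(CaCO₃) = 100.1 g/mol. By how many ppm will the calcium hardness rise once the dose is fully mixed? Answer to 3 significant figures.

Volume: 15,500 US gal × 3.785 L/gal = 58,668 L.
Moles of Ca²⁺: 9,500 g ÷ 147 g/mol = 64.63 mol.
As CaCO₃: 64.63 mol × 100.1 g/mol = 6469 g.
Rise: 6469 g / 58,668 L × 1000 = 110.3 mg/L.

110 ppm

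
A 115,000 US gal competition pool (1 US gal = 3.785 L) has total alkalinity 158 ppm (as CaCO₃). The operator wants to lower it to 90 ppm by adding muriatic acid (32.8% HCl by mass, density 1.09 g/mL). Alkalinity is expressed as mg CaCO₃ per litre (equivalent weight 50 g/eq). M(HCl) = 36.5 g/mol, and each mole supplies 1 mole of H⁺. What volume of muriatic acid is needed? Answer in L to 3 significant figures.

60.4 L

Volume: 115,000 US gal × 3.785 L/gal = 435,275 L.
Alkalinity to neutralize: (158 − 90) = 68 mg/L as CaCO₃ × 435,275 L = 29,600 g as CaCO₃.
Equivalents of H⁺ required: 29,600 ÷ 50 g/eq = 592 eq = 592 mol HCl.
Mass of HCl: 592 × 36.5 = 21,610 g.
Mass of 32.8% solution: 21,610 / 0.328 = 65,880 g.
Volume: 65,880 g ÷ 1.09 g/mL = 60,440 mL.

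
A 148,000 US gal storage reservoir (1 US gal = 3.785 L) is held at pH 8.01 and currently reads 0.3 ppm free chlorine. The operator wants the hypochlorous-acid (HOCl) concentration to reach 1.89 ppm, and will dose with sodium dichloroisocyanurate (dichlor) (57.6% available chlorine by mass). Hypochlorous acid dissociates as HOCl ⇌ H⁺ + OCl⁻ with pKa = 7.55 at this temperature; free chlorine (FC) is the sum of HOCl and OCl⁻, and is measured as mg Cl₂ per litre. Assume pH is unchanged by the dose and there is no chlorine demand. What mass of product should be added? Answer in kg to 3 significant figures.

6.85 kg

Volume: 148,000 US gal × 3.785 L/gal = 560,180 L.
[OCl⁻]/[HOCl] = 10^(pH − pKa) = 10^(8.01 − 7.55) = 2.884; fraction as HOCl = 1/(1 + 2.884) = 0.2575.
Free chlorine required for 1.89 ppm HOCl: 1.89 / 0.2575 = 7.341 ppm.
FC to add: 7.341 − 0.3 = 7.041 mg/L as Cl₂.
Cl₂ equivalent: 7.041 mg/L × 560,180 L = 3944 g.
Product at 57.6% available Cl: 3944 / 0.576 = 6847 g.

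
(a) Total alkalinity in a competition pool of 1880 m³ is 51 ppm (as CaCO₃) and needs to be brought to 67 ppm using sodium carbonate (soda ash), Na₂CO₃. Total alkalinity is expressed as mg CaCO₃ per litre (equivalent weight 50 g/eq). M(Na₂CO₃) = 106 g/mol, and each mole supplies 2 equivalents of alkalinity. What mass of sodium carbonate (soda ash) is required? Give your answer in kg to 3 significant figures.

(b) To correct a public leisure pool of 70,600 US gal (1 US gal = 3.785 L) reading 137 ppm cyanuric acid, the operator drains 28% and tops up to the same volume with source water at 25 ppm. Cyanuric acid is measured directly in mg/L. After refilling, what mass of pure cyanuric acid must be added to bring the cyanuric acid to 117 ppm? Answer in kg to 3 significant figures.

(a) Volume: 1880 m³ = 1,880,000 L.
(a) Alkalinity to add: (67 − 51) = 16 mg/L as CaCO₃ × 1,880,000 L = 30,080 g as CaCO₃.
(a) Equivalents: 30,080 g ÷ 50 g/eq = 601.6 eq.
(a) Each mole of Na₂CO₃ supplies 2 eq, so 601.6 / 2 = 300.8 mol.
(a) Mass: 300.8 mol × 106 g/mol = 31,880 g.

(b) Volume: 70,600 US gal × 3.785 L/gal = 267,221 L.
(b) After draining 28% and refilling: 137 × 0.72 + 25 × 0.28 = 105.64 ppm.
(b) Deficit to target: 117 − 105.64 = 11.36 mg/L.
(b) Mass: 11.36 mg/L × 267,221 L = 3036 g cyanuric acid.

(a) 31.9 kg; (b) 3.04 kg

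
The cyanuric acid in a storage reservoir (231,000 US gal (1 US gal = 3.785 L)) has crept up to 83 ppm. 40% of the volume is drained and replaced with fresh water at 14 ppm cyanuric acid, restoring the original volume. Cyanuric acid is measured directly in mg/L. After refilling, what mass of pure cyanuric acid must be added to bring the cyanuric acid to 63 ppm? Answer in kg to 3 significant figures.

Volume: 231,000 US gal × 3.785 L/gal = 874,335 L.
After draining 40% and refilling: 83 × 0.60 + 14 × 0.40 = 55.4 ppm.
Deficit to target: 63 − 55.4 = 7.6 mg/L.
Mass: 7.6 mg/L × 874,335 L = 6645 g cyanuric acid.

6.64 kg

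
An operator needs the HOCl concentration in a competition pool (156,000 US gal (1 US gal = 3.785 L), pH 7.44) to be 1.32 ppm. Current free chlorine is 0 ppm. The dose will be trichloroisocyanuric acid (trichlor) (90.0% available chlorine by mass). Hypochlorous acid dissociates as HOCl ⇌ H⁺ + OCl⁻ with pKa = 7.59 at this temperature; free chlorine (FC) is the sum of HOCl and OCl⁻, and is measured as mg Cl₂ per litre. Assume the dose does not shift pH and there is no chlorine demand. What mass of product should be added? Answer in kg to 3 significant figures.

1.48 kg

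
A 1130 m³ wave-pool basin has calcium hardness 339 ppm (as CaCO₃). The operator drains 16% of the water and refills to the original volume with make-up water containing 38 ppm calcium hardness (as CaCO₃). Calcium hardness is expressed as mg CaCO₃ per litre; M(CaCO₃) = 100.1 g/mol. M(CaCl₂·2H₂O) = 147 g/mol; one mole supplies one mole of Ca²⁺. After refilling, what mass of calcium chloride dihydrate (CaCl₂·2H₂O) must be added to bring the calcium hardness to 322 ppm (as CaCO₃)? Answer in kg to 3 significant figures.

Volume: 1130 m³ = 1,130,000 L.
After draining 16% and refilling: 339 × 0.84 + 38 × 0.16 = 290.84 ppm.
Deficit to target: 322 − 290.84 = 31.16 mg/L.
As CaCO₃: 31.16 mg/L × 1,130,000 L = 35,210 g; ÷ 100.1 = 351.8 mol Ca²⁺.
Mass: 351.8 × 147 = 51,710 g.

51.7 kg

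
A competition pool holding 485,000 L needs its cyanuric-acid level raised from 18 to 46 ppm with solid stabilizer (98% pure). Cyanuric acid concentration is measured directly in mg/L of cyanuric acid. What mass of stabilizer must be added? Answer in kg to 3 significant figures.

13.9 kg

CYA to add: (46 − 18) = 28 mg/L × 485,000 L = 13,580 g cyanuric acid.
At 98% purity: 13,580 / 0.98 = 13,860 g product.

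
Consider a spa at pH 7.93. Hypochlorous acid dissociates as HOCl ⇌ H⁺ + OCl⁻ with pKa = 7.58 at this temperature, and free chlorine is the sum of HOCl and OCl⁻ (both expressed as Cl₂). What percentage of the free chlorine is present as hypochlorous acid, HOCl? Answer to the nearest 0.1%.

30.9%

[OCl⁻]/[HOCl] = 10^(pH − pKa) = 10^(7.93 − 7.58) = 10^0.35 = 2.239.
Fraction as HOCl = 1 / (1 + 2.239) = 0.3088.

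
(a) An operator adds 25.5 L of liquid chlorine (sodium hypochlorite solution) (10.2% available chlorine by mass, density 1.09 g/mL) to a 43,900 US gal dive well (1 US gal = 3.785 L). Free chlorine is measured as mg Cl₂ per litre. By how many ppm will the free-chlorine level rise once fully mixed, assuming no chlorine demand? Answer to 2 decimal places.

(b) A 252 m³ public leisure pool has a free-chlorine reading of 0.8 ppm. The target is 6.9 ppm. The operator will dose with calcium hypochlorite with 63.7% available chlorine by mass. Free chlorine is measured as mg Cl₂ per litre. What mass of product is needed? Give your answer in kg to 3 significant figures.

(a) Volume: 43,900 US gal × 3.785 L/gal = 166,162 L.
(a) Mass of solution: 25.5 L × 1000 mL/L × 1.09 g/mL = 27,800 g.
(a) Available chlorine delivered: 27,800 g × 0.102 = 2835 g as Cl₂.
(a) Concentration rise: 2835 g / 166,162 L = 17.06 mg/L = 17.06 ppm.

(b) Volume: 252 m³ = 252,000 L.
(b) Chlorine deficit: 6.9 − 0.8 = 6.1 ppm = 6.1 mg/L as Cl₂.
(b) Cl₂ equivalent needed: 6.1 mg/L × 252,000 L = 1,537,000 mg = 1537 g.
(b) Product at 63.7% available chlorine: 1537 / 0.637 = 2413 g.

(a) 17.06 ppm; (b) 2.41 kg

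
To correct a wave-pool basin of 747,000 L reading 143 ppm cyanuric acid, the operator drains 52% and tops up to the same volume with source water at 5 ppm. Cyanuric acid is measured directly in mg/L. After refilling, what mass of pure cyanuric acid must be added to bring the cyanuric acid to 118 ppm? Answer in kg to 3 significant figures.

34.9 kg

After draining 52% and refilling: 143 × 0.48 + 5 × 0.52 = 71.24 ppm.
Deficit to target: 118 − 71.24 = 46.76 mg/L.
Mass: 46.76 mg/L × 747,000 L = 34,930 g cyanuric acid.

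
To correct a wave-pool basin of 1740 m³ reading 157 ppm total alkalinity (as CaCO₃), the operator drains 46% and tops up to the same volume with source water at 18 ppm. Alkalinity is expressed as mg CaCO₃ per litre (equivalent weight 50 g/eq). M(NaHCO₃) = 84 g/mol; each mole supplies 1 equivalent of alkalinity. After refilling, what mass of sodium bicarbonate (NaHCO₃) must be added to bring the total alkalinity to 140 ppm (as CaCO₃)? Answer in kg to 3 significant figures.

137 kg

Volume: 1740 m³ = 1,740,000 L.
After draining 46% and refilling: 157 × 0.54 + 18 × 0.46 = 93.06 ppm.
Deficit to target: 140 − 93.06 = 46.94 mg/L.
As CaCO₃: 46.94 mg/L × 1,740,000 L = 81,680 g; ÷ 50 g/eq ÷ 1 = 1634 mol NaHCO₃.
Mass: 1634 × 84 = 137,200 g.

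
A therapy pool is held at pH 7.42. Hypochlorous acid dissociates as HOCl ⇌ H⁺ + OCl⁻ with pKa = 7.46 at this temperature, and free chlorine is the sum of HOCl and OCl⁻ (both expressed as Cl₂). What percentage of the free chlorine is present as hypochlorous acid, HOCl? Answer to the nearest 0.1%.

[OCl⁻]/[HOCl] = 10^(pH − pKa) = 10^(7.42 − 7.46) = 10^-0.04 = 0.912.
Fraction as HOCl = 1 / (1 + 0.912) = 0.523.

52.3%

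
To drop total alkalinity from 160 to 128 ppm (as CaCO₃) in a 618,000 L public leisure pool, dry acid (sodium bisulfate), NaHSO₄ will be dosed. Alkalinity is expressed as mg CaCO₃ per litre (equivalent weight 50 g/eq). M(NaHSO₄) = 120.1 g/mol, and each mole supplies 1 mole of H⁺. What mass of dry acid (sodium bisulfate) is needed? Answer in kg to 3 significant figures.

Alkalinity to neutralize: (160 − 128) = 32 mg/L as CaCO₃ × 618,000 L = 19,780 g as CaCO₃.
Equivalents of H⁺ required: 19,780 ÷ 50 g/eq = 395.5 eq = 395.5 mol NaHSO₄.
Mass of NaHSO₄: 395.5 × 120.1 = 47,500 g.

47.5 kg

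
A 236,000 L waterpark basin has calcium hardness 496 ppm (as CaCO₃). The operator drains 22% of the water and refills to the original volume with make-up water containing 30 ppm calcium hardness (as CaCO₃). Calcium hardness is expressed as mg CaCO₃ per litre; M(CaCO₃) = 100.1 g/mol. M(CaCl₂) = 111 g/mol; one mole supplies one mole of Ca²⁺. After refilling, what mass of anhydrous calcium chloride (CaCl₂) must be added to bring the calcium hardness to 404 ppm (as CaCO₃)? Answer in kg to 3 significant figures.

2.75 kg

After draining 22% and refilling: 496 × 0.78 + 30 × 0.22 = 393.48 ppm.
Deficit to target: 404 − 393.48 = 10.52 mg/L.
As CaCO₃: 10.52 mg/L × 236,000 L = 2483 g; ÷ 100.1 = 24.8 mol Ca²⁺.
Mass: 24.8 × 111 = 2753 g.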